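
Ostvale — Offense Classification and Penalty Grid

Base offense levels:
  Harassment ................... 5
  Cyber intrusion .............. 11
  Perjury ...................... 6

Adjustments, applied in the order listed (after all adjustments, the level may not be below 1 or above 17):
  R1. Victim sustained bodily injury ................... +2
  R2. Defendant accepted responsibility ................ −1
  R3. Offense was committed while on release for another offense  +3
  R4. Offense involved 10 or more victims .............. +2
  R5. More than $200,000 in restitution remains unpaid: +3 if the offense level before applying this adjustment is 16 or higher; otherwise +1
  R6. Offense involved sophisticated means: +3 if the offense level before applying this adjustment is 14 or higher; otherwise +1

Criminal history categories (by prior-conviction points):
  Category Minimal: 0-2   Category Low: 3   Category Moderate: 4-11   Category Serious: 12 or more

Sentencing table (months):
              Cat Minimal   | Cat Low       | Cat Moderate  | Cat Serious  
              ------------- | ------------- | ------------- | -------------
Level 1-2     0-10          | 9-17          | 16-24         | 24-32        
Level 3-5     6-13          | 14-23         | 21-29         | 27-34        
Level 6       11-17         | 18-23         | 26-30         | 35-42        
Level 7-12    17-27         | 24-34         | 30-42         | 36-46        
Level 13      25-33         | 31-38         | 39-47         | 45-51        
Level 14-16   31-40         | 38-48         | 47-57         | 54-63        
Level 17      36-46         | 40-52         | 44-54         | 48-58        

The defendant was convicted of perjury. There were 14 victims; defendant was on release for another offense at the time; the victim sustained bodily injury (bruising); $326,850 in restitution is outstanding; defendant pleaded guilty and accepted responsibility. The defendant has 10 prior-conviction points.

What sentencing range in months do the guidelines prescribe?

39-47 months

Base offense level for perjury: 6.
R1 applies: 6 + 2 = 8.
R2 applies: 8 − 1 = 7.
R3 applies: 7 + 3 = 10.
R4 applies: 10 + 2 = 12.
R5 applies (level before this adjustment is 12 < 16, so +1): 12 + 1 = 13.
R6 does not apply.
Final offense level: 13.
Criminal history: 10 prior points → Category Moderate (4-11).
Level 13 falls in the 13 band.
Grid: Level 13 × Category Moderate = 39-47 months.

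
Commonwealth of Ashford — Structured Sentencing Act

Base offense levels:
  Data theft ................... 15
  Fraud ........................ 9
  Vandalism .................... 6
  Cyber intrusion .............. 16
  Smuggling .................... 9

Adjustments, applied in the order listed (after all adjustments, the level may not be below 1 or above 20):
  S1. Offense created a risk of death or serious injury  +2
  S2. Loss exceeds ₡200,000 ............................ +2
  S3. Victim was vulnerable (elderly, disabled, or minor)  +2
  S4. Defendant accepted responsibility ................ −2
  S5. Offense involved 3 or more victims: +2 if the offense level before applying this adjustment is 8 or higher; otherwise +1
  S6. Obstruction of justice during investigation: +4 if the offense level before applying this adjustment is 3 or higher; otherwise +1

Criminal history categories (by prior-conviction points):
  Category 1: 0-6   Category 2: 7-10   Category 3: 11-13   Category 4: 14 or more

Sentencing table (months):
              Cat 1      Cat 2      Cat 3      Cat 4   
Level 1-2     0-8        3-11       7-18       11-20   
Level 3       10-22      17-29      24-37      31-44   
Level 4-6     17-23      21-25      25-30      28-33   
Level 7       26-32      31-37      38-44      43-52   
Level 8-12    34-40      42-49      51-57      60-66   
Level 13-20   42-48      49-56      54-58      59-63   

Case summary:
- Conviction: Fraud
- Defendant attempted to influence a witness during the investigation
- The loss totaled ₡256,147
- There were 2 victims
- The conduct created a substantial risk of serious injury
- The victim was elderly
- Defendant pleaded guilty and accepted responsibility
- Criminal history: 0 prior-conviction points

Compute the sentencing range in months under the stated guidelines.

Base offense level for fraud: 9.
S1 applies: 9 + 2 = 11.
S2 applies: 11 + 2 = 13.
S3 applies: 13 + 2 = 15.
S4 applies: 15 − 2 = 13.
S5 does not apply.
S6 applies (level before this adjustment is 13 ≥ 3, so +4): 13 + 4 = 17.
Final offense level: 17.
Criminal history: 0 prior points → Category 1 (0-6).
Level 17 falls in the 13-20 band.
Grid: Level 13-20 × Category 1 = 42-48 months.

42-48 months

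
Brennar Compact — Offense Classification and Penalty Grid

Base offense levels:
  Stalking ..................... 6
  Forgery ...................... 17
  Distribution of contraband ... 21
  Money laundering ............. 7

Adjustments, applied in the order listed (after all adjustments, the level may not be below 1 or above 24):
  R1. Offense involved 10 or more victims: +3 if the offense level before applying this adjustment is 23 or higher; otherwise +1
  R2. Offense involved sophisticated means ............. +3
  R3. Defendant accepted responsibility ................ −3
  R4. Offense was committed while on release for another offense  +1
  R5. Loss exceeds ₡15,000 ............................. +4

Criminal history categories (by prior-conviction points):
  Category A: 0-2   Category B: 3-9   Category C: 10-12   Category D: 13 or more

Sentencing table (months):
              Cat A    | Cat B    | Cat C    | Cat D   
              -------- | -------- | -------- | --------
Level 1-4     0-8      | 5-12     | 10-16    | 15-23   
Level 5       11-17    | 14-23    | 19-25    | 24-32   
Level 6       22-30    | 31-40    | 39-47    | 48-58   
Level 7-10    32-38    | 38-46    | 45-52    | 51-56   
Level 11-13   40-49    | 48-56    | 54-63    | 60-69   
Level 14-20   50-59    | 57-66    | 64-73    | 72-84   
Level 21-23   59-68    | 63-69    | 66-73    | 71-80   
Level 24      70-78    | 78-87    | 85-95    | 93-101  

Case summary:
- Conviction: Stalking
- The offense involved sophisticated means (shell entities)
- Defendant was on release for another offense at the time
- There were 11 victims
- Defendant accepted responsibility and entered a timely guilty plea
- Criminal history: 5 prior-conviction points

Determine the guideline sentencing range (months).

Base offense level for stalking: 6.
R1 applies (level before this adjustment is 6 < 23, so +1): 6 + 1 = 7.
R2 applies: 7 + 3 = 10.
R3 applies: 10 − 3 = 7.
R4 applies: 7 + 1 = 8.
R5 does not apply.
Final offense level: 8.
Criminal history: 5 prior points → Category B (3-9).
Level 8 falls in the 7-10 band.
Grid: Level 7-10 × Category B = 38-46 months.

38-46 months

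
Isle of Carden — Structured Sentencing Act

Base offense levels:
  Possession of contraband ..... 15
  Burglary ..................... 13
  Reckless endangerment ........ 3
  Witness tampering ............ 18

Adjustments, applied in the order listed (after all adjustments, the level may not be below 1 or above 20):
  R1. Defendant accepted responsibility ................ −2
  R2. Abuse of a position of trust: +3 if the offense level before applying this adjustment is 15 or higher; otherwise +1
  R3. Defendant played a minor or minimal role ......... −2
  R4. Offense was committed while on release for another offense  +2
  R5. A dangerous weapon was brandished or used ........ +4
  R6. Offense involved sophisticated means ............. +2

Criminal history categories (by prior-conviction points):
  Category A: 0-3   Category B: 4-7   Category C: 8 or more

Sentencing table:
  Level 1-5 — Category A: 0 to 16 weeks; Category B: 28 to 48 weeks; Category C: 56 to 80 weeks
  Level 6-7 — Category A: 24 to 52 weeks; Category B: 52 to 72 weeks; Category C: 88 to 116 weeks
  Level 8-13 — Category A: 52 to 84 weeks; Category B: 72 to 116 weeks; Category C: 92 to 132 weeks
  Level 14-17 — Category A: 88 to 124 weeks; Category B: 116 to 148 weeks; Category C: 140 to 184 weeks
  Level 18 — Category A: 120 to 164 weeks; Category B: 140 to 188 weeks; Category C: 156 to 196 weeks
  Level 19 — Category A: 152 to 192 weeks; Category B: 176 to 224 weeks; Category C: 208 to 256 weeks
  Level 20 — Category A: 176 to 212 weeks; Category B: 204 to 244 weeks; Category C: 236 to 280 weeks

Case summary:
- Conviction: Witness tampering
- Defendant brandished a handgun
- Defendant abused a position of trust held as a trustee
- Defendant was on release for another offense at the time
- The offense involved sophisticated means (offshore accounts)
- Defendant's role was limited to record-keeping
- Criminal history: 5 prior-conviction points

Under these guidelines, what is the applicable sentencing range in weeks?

Base offense level for witness tampering: 18.
R1 does not apply.
R2 applies (level before this adjustment is 18 ≥ 15, so +3): 18 + 3 = 21.
R3 applies: 21 − 2 = 19.
R4 applies: 19 + 2 = 21.
R5 applies: 21 + 4 = 25.
R6 applies: 25 + 2 = 27.
Level 27 exceeds the maximum of 20; capped at 20.
Final offense level: 20.
Criminal history: 5 prior points → Category B (4-7).
Level 20 falls in the 20 band.
Grid: Level 20 × Category B = 204-244 weeks.

204-244 weeks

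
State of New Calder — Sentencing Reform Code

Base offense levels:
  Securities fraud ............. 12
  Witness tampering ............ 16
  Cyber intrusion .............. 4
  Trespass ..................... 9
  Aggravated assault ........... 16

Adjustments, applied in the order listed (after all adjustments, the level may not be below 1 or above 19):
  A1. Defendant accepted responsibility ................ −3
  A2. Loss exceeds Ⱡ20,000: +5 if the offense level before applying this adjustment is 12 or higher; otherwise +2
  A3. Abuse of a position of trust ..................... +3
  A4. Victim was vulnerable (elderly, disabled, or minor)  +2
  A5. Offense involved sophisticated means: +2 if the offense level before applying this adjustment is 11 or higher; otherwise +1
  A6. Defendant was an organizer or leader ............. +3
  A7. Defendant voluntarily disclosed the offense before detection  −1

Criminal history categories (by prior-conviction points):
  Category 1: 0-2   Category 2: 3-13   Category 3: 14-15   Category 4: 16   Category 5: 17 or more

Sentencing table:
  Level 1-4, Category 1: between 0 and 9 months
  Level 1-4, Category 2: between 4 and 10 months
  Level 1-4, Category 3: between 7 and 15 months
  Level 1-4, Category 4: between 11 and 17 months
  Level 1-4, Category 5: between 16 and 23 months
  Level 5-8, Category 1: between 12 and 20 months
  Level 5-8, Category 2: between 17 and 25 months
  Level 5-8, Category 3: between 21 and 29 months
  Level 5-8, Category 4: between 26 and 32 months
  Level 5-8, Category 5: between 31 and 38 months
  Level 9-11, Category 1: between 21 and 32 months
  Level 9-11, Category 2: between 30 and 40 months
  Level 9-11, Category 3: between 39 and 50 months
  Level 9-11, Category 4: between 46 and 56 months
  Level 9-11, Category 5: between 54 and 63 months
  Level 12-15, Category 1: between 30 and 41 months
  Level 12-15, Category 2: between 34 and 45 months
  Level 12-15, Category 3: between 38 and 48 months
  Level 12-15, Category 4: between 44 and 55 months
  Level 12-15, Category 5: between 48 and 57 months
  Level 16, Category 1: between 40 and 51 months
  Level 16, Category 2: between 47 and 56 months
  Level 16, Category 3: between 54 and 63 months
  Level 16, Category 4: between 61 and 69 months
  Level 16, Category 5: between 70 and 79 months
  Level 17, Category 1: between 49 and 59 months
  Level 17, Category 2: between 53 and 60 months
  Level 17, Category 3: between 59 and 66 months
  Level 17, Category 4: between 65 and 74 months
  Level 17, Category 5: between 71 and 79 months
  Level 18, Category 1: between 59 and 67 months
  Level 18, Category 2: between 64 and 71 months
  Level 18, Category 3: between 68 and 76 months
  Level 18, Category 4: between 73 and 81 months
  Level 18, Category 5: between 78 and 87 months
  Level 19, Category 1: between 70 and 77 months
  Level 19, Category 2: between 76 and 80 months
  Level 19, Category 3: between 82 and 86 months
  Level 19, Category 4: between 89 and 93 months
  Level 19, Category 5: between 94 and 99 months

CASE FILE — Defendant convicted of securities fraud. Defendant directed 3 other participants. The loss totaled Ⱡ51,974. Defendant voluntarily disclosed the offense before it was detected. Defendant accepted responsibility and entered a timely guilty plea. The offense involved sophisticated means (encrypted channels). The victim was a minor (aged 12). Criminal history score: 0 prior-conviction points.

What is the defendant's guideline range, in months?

Base offense level for securities fraud: 12.
A1 applies: 12 − 3 = 9.
A2 applies (level before this adjustment is 9 < 12, so +2): 9 + 2 = 11.
A4 applies: 11 + 2 = 13.
A5 applies (level before this adjustment is 13 ≥ 11, so +2): 13 + 2 = 15.
A6 applies: 15 + 3 = 18.
A7 applies: 18 − 1 = 17.
Final offense level: 17.
Criminal history: 0 prior points → Category 1 (0-2).
Level 17 falls in the 17 band.
Grid: Level 17 × Category 1 = 49-59 months.

49-59 months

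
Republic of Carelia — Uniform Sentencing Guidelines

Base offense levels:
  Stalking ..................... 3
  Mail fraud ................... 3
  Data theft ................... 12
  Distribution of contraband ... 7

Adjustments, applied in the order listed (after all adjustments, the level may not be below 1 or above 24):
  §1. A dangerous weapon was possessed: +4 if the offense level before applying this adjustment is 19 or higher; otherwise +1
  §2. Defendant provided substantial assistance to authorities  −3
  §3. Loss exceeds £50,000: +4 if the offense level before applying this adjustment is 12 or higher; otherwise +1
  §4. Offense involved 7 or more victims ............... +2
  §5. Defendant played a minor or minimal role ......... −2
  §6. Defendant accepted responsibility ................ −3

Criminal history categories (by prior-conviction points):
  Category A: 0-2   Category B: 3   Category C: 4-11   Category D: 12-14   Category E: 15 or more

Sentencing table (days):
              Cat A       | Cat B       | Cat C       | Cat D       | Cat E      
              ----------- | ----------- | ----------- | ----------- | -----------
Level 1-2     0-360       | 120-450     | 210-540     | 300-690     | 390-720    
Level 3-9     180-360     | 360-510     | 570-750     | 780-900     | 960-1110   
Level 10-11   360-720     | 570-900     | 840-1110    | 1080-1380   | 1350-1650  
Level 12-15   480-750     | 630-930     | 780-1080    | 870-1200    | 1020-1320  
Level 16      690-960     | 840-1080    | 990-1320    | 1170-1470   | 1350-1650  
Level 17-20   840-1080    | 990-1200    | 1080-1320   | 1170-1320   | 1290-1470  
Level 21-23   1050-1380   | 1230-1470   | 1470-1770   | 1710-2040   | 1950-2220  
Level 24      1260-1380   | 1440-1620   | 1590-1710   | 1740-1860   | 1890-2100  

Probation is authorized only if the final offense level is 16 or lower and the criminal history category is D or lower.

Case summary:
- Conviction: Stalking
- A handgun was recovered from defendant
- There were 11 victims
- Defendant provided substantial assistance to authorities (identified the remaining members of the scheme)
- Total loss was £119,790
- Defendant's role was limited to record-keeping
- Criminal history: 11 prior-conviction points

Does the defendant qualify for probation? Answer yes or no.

Base offense level for stalking: 3.
§1 applies (level before this adjustment is 3 < 19, so +1): 3 + 1 = 4.
§2 applies: 4 − 3 = 1.
§3 applies (level before this adjustment is 1 < 12, so +1): 1 + 1 = 2.
§4 applies: 2 + 2 = 4.
§5 applies: 4 − 2 = 2.
Final offense level: 2.
Criminal history: 11 prior points → Category C (4-11).
Level 2 falls in the 1-2 band.
Grid: Level 1-2 × Category C = 210-540 days.
Probation check: level 2 ≤ 16 and category C ≤ D → eligible.

Yes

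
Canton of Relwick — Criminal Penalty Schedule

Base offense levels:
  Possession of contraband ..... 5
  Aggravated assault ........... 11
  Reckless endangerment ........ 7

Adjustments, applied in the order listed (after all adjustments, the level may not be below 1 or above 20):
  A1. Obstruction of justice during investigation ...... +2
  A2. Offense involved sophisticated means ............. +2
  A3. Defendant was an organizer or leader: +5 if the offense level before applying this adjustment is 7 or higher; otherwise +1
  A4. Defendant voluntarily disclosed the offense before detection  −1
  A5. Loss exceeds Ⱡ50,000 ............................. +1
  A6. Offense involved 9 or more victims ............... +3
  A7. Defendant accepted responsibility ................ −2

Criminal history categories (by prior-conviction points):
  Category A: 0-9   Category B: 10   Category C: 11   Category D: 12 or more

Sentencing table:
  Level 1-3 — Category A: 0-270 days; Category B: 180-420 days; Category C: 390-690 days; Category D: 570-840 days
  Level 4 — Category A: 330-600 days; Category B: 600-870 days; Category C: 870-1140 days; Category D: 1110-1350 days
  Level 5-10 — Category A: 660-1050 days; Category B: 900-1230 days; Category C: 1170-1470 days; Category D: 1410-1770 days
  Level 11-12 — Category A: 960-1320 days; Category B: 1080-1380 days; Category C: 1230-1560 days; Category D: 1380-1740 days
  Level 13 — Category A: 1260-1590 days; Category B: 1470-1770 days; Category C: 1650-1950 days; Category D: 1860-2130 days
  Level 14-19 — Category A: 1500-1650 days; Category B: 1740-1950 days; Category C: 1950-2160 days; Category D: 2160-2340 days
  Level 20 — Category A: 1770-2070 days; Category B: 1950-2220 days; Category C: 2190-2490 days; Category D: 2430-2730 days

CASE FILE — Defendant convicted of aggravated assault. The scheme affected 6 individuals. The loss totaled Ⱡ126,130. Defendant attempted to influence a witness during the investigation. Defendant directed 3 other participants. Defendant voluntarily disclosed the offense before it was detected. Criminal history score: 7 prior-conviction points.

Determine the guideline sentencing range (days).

Base offense level for aggravated assault: 11.
A1 applies: 11 + 2 = 13.
A3 applies (level before this adjustment is 13 ≥ 7, so +5): 13 + 5 = 18.
A4 applies: 18 − 1 = 17.
A5 applies: 17 + 1 = 18.
A6 does not apply.
A7 does not apply.
Final offense level: 18.
Criminal history: 7 prior points → Category A (0-9).
Level 18 falls in the 14-19 band.
Grid: Level 14-19 × Category A = 1500-1650 days.

1500-1650 days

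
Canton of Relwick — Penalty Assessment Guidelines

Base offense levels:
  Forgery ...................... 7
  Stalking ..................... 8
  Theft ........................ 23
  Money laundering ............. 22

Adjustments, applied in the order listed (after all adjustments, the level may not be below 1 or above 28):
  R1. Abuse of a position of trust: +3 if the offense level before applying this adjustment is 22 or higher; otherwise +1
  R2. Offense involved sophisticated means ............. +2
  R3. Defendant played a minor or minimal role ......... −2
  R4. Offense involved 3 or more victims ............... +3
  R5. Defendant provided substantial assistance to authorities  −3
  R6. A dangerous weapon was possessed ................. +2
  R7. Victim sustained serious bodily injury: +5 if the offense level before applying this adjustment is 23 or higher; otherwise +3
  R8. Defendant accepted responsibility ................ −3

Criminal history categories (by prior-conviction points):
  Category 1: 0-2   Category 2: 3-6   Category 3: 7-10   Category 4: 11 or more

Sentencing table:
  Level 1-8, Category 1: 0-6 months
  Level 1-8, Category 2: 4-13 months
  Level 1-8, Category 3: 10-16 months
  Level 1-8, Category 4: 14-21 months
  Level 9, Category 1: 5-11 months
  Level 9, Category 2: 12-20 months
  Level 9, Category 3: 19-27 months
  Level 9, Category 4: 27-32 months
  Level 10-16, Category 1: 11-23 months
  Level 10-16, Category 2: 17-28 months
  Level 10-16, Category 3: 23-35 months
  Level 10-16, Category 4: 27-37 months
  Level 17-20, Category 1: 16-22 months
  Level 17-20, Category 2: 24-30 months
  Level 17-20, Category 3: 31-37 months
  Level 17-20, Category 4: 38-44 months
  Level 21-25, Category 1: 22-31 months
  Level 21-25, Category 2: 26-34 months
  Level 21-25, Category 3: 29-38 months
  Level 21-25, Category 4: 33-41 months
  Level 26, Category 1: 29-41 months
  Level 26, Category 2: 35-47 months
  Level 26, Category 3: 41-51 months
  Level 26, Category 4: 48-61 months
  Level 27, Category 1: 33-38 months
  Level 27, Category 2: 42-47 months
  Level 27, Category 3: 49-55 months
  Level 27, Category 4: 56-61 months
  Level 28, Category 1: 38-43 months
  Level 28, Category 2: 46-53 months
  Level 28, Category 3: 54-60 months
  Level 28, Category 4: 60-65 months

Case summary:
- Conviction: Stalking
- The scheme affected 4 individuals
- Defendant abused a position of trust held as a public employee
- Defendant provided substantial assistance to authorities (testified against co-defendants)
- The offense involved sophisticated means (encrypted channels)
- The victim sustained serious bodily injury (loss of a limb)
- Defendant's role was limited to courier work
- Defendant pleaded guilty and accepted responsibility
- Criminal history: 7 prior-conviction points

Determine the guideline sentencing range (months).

19-27 months

Base offense level for stalking: 8.
R1 applies (level before this adjustment is 8 < 22, so +1): 8 + 1 = 9.
R2 applies: 9 + 2 = 11.
R3 applies: 11 − 2 = 9.
R4 applies: 9 + 3 = 12.
R5 applies: 12 − 3 = 9.
R7 applies (level before this adjustment is 9 < 23, so +3): 9 + 3 = 12.
R8 applies: 12 − 3 = 9.
Final offense level: 9.
Criminal history: 7 prior points → Category 3 (7-10).
Level 9 falls in the 9 band.
Grid: Level 9 × Category 3 = 19-27 months.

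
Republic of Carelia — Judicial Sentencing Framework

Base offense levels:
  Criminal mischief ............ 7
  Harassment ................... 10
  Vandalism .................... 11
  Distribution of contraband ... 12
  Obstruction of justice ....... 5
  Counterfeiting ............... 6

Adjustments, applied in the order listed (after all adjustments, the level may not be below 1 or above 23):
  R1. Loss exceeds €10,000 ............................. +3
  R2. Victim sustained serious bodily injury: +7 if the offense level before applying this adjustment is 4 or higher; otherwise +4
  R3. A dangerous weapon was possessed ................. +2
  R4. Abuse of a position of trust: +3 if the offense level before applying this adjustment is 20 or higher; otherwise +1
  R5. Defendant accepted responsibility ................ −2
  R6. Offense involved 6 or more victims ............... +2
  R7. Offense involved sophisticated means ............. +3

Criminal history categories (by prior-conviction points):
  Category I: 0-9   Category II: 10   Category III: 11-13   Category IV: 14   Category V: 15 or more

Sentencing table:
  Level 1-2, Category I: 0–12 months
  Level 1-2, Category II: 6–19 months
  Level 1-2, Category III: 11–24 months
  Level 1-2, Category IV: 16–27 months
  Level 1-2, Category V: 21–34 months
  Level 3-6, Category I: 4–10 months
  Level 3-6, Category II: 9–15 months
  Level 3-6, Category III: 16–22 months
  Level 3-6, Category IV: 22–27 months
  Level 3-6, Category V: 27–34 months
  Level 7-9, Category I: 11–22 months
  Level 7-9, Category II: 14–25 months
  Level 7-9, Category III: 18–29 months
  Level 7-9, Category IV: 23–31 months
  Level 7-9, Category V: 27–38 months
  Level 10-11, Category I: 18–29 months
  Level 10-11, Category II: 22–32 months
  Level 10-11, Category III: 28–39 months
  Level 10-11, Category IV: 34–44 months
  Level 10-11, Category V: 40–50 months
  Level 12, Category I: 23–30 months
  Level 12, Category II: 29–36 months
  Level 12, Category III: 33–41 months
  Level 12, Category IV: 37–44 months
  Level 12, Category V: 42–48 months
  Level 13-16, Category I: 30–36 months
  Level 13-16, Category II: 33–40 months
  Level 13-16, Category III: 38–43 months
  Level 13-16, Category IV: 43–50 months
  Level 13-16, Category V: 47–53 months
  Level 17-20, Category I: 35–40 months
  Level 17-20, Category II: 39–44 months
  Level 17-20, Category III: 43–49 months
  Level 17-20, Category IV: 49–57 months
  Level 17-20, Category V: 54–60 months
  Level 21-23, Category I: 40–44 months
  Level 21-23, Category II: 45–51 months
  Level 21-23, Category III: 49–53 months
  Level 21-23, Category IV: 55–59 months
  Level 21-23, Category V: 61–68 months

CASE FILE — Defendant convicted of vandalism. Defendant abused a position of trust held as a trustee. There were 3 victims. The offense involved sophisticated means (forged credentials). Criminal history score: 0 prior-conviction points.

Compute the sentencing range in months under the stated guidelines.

30-36 months

Base offense level for vandalism: 11.
R1 does not apply.
R4 applies (level before this adjustment is 11 < 20, so +1): 11 + 1 = 12.
R7 applies: 12 + 3 = 15.
Final offense level: 15.
Criminal history: 0 prior points → Category I (0-9).
Level 15 falls in the 13-16 band.
Grid: Level 13-16 × Category I = 30-36 months.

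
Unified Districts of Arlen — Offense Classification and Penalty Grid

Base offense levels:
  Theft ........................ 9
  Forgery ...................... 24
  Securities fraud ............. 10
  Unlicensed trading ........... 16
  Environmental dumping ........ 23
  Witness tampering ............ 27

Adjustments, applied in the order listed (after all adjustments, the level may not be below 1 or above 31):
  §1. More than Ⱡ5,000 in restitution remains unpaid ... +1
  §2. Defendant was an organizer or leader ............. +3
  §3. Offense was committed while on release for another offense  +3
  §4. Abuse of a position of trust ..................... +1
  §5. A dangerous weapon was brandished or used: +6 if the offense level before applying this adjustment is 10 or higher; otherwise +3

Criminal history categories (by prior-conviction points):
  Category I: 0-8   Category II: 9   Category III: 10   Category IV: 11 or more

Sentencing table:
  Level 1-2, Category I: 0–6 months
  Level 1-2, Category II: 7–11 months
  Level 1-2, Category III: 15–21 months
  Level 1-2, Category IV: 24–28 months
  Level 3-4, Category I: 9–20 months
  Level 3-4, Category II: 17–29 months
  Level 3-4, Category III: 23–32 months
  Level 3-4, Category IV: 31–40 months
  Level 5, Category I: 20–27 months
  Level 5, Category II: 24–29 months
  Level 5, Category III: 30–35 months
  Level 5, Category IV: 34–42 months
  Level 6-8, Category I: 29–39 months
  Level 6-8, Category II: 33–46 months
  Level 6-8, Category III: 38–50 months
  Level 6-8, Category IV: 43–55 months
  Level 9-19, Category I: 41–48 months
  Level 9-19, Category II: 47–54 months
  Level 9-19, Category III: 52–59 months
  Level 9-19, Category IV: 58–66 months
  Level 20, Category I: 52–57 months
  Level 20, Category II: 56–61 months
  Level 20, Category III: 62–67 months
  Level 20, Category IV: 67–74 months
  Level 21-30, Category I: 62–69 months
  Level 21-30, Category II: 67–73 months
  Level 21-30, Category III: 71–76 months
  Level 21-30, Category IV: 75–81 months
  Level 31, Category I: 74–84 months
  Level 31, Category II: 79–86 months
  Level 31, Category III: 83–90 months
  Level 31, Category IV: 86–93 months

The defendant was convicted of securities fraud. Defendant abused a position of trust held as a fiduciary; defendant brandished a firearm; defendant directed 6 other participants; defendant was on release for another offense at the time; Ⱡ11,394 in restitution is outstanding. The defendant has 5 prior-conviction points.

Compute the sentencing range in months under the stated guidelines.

62-69 months

Base offense level for securities fraud: 10.
§1 applies: 10 + 1 = 11.
§2 applies: 11 + 3 = 14.
§3 applies: 14 + 3 = 17.
§4 applies: 17 + 1 = 18.
§5 applies (level before this adjustment is 18 ≥ 10, so +6): 18 + 6 = 24.
Final offense level: 24.
Criminal history: 5 prior points → Category I (0-8).
Level 24 falls in the 21-30 band.
Grid: Level 21-30 × Category I = 62-69 months.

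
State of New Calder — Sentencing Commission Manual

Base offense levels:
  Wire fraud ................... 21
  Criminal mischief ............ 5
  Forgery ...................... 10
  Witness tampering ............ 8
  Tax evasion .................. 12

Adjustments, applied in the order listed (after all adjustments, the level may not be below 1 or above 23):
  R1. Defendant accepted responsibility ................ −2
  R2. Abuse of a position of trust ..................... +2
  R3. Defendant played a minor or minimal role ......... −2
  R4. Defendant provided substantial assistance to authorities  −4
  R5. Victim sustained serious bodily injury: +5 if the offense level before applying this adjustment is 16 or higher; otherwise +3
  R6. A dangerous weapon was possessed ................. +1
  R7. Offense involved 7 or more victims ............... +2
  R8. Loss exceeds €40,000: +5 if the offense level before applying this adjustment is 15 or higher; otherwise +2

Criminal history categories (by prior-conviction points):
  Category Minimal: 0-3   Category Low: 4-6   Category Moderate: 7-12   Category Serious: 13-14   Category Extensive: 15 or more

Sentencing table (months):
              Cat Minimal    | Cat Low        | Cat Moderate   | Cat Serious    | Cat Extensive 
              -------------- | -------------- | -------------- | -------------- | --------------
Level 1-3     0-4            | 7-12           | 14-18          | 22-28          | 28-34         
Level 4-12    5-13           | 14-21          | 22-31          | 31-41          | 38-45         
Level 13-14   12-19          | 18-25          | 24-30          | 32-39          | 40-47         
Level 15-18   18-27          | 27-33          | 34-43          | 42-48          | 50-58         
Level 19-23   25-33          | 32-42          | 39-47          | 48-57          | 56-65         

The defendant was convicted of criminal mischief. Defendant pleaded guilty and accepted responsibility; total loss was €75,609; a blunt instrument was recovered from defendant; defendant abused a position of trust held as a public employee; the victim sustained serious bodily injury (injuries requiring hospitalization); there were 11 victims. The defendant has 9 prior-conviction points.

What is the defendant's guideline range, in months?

24-30 months

Base offense level for criminal mischief: 5.
R1 applies: 5 − 2 = 3.
R2 applies: 3 + 2 = 5.
R3 does not apply.
R4 does not apply.
R5 applies (level before this adjustment is 5 < 16, so +3): 5 + 3 = 8.
R6 applies: 8 + 1 = 9.
R7 applies: 9 + 2 = 11.
R8 applies (level before this adjustment is 11 < 15, so +2): 11 + 2 = 13.
Final offense level: 13.
Criminal history: 9 prior points → Category Moderate (7-12).
Level 13 falls in the 13-14 band.
Grid: Level 13-14 × Category Moderate = 24-30 months.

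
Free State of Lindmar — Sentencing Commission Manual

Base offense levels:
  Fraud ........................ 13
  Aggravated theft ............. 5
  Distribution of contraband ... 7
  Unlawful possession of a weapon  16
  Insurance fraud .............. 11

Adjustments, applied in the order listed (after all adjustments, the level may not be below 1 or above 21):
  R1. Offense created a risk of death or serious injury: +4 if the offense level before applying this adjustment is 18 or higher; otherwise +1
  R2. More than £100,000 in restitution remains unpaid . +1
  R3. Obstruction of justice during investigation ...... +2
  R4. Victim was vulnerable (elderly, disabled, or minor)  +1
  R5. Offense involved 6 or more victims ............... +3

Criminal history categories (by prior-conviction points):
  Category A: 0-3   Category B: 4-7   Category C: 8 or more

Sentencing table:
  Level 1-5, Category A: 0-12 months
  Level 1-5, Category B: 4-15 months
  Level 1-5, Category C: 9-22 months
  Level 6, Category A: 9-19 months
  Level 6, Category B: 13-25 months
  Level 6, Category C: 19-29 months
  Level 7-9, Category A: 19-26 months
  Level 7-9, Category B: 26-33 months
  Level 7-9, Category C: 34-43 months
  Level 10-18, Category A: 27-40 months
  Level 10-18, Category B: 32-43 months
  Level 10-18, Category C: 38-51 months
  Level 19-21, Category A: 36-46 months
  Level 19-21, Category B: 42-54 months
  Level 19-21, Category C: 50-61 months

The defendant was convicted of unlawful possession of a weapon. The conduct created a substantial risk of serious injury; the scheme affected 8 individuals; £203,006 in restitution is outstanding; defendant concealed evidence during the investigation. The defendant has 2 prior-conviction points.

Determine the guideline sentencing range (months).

Base offense level for unlawful possession of a weapon: 16.
R1 applies (level before this adjustment is 16 < 18, so +1): 16 + 1 = 17.
R2 applies: 17 + 1 = 18.
R3 applies: 18 + 2 = 20.
R5 applies: 20 + 3 = 23.
Level 23 exceeds the maximum of 21; capped at 21.
Final offense level: 21.
Criminal history: 2 prior points → Category A (0-3).
Level 21 falls in the 19-21 band.
Grid: Level 19-21 × Category A = 36-46 months.

36-46 months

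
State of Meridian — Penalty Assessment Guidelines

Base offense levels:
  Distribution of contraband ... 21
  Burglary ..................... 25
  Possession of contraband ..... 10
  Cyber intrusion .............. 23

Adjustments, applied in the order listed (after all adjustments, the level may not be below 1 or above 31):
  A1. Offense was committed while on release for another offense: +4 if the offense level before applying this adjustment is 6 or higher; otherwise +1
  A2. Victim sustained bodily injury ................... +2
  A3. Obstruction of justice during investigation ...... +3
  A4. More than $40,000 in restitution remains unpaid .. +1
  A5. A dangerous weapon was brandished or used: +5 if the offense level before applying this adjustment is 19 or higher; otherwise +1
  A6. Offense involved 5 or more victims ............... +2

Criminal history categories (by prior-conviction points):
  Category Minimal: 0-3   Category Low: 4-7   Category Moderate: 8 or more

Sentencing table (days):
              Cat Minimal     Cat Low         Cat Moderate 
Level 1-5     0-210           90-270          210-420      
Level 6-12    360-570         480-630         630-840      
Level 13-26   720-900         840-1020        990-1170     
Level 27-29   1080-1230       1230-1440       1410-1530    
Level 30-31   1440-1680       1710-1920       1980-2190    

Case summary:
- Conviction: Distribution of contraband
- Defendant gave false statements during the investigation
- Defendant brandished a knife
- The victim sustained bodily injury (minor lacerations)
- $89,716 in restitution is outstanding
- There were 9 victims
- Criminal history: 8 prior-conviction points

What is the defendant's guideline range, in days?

1980-2190 days

Base offense level for distribution of contraband: 21.
A1 does not apply.
A2 applies: 21 + 2 = 23.
A3 applies: 23 + 3 = 26.
A4 applies: 26 + 1 = 27.
A5 applies (level before this adjustment is 27 ≥ 19, so +5): 27 + 5 = 32.
A6 applies: 32 + 2 = 34.
Level 34 exceeds the maximum of 31; capped at 31.
Final offense level: 31.
Criminal history: 8 prior points → Category Moderate (8+).
Level 31 falls in the 30-31 band.
Grid: Level 30-31 × Category Moderate = 1980-2190 days.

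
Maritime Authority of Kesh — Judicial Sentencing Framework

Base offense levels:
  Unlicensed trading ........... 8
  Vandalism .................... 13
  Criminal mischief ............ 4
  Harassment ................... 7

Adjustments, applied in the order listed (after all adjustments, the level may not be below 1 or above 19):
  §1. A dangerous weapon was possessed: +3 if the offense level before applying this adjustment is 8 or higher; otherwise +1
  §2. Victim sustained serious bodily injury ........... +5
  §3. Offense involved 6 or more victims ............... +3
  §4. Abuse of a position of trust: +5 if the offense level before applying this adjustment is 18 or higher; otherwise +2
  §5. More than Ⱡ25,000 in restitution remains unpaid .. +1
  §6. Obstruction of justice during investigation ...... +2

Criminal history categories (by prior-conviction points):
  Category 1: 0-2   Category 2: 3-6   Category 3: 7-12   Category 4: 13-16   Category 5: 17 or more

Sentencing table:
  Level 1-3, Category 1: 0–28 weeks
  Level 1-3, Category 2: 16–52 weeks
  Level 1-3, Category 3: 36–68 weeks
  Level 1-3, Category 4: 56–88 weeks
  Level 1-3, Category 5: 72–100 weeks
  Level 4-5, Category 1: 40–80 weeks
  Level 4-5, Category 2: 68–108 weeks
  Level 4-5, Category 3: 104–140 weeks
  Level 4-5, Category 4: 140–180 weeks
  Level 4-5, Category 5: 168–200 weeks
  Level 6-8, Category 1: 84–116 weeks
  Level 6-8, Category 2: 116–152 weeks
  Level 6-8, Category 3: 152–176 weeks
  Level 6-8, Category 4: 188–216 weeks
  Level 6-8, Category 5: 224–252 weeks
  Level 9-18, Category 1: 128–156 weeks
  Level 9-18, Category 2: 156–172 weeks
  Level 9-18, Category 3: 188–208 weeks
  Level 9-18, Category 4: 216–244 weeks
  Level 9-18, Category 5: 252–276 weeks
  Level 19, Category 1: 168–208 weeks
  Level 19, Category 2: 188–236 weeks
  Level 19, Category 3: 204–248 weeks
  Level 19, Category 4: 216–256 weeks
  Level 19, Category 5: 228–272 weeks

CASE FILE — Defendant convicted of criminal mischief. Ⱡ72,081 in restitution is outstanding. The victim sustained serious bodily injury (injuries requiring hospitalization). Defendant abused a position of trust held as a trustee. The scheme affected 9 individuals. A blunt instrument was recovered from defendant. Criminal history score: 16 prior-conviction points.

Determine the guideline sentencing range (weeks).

Base offense level for criminal mischief: 4.
§1 applies (level before this adjustment is 4 < 8, so +1): 4 + 1 = 5.
§2 applies: 5 + 5 = 10.
§3 applies: 10 + 3 = 13.
§4 applies (level before this adjustment is 13 < 18, so +2): 13 + 2 = 15.
§5 applies: 15 + 1 = 16.
§6 does not apply.
Final offense level: 16.
Criminal history: 16 prior points → Category 4 (13-16).
Level 16 falls in the 9-18 band.
Grid: Level 9-18 × Category 4 = 216-244 weeks.

216-244 weeks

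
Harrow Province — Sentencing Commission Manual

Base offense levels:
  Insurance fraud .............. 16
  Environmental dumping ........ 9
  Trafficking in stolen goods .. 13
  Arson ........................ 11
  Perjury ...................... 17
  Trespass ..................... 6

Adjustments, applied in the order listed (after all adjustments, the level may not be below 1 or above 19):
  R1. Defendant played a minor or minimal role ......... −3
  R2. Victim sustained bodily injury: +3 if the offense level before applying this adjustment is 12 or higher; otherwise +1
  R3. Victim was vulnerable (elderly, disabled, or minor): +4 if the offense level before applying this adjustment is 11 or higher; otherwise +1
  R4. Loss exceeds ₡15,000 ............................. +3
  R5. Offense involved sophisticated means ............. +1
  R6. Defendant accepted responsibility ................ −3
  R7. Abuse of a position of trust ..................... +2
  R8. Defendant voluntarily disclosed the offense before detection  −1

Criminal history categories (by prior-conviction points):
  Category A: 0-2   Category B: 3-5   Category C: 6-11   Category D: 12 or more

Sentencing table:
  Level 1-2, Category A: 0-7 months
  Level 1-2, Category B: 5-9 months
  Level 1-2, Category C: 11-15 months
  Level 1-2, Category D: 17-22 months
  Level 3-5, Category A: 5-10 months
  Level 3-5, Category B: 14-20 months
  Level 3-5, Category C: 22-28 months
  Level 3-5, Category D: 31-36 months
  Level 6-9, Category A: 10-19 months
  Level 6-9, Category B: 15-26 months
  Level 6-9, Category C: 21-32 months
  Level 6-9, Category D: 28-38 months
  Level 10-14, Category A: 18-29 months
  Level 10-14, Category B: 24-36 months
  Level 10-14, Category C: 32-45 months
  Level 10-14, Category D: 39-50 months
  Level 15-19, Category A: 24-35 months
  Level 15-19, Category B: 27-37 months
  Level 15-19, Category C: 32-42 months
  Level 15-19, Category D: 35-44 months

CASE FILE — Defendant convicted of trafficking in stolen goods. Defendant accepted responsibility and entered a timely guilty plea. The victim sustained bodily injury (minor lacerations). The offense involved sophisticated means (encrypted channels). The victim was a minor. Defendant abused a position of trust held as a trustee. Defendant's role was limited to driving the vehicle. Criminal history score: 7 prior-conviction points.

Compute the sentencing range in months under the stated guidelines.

Base offense level for trafficking in stolen goods: 13.
R1 applies: 13 − 3 = 10.
R2 applies (level before this adjustment is 10 < 12, so +1): 10 + 1 = 11.
R3 applies (level before this adjustment is 11 ≥ 11, so +4): 11 + 4 = 15.
R4 does not apply.
R5 applies: 15 + 1 = 16.
R6 applies: 16 − 3 = 13.
R7 applies: 13 + 2 = 15.
Final offense level: 15.
Criminal history: 7 prior points → Category C (6-11).
Level 15 falls in the 15-19 band.
Grid: Level 15-19 × Category C = 32-42 months.

32-42 months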